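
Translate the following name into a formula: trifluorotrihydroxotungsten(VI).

Ligands: 3 hydroxo (OH, -1), 3 fluoro (F, -1). Ligand charge sum = -6.
With W in oxidation state +6, the complex ion is [W...].

[WF3(OH)3]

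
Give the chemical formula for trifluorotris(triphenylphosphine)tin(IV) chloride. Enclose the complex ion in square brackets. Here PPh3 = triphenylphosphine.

[SnF3(PPh3)3]Cl

Ligands: 3 triphenylphosphine (PPh3, neutral), 3 fluoro (F, -1). Ligand charge sum = -3.
With Sn in oxidation state +4, the complex ion is [Sn...]^1+.
Charge balance with chloride (-1) requires 1 complex ion per 1 chloride.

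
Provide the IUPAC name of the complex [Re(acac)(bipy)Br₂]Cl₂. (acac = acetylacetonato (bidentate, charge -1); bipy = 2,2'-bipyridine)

The 2 chloride counter-ions carry a total charge of -2, so each complex ion is 2+.
Ligand charges: 1×acetylacetonato (-1 each), 1×2,2'-bipyridine (neutral), 2×bromo (-1 each); total -3. So Re + (-3) = 2+, giving Re = +5.
Ligands are named alphabetically: acetylacetonato before bipyridine before bromo.

(acetylacetonato)(2,2'-bipyridine)dibromorhenium(V) chloride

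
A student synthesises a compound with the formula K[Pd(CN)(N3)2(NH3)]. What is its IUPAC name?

potassium amminediazidocyanopalladate(II)

The 1 potassium counter-ion carries a total charge of +1, so each complex ion is 1−.
Ligand charges: 1×ammine (neutral), 1×cyano (-1 each), 2×azido (-1 each); total -3. So Pd + (-3) = 1−, giving Pd = +2.
Ligands are named alphabetically: ammine before azido before cyano.
The complex ion is anionic, so palladium takes the -ate form palladate(II).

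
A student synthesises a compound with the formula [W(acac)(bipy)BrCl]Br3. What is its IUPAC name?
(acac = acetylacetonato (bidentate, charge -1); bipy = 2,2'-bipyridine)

(acetylacetonato)(2,2'-bipyridine)bromochlorotungsten(VI) bromide

The 3 bromide counter-ions carry a total charge of -3, so each complex ion is 3+.
Ligand charges: 1×chloro (-1 each), 1×acetylacetonato (-1 each), 1×2,2'-bipyridine (neutral), 1×bromo (-1 each); total -3. So W + (-3) = 3+, giving W = +6.
Ligands are named alphabetically: acetylacetonato before bipyridine before bromo before chloro.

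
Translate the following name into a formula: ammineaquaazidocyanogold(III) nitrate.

Ligands: 1 azido (N3, -1), 1 ammine (NH3, neutral), 1 aqua (H2O, neutral), 1 cyano (CN, -1). Ligand charge sum = -2.
Charge balance with nitrate (-1) requires 1 complex ion per 1 nitrate.

[Au(CN)(H2O)(N3)(NH3)]NO3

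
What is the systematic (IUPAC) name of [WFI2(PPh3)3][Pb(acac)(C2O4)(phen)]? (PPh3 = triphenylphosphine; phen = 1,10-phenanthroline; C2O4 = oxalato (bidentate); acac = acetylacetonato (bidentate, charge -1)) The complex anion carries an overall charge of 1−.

fluorodiiodotris(triphenylphosphine)tungsten(IV) (acetylacetonato)oxalato(1,10-phenanthroline)plumbate(II)

The complex anion is given as 1−; its ligand charges sum to -3, so Pb = +2.
A 1:1 salt means the cation carries the equal and opposite charge, 1+.
Cation: ligand charges sum to -3; for the ion to be 1+, W = +4.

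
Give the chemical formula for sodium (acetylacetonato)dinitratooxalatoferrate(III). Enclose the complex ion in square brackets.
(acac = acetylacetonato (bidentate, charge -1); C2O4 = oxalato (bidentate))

Na2[Fe(acac)(C2O4)(NO3)2]

Ligands: 1 acetylacetonato (acac, -1), 2 nitrato (NO3, -1), 1 oxalato (C2O4, -2). Ligand charge sum = -5.
With Fe in oxidation state +3, the complex ion is [Fe...]^2−.
Charge balance with sodium (+1) requires 1 complex ion per 2 sodium.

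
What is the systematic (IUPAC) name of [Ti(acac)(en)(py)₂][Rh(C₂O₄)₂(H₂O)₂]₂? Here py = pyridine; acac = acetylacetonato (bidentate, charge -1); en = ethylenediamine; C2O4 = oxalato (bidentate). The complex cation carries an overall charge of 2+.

Both ions are complex: the cation is named first with the plain metal name, the anion second with the -ate form; each ion's ligands are alphabetised independently.
The complex cation is given as 2+; its ligand charges sum to -1, so Ti = +3.
With 2 anions per cation, each anion must be 2/2 = 1−.
Anion: ligand charges sum to -4; for the ion to be 1−, Rh = +3.

(acetylacetonato)(ethylenediamine)bis(pyridine)titanium(III) diaquadioxalatorhodate(III)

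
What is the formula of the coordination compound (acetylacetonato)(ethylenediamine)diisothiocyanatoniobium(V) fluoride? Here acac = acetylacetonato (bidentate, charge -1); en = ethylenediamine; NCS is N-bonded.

Ligands: 1 acetylacetonato (acac, -1), 1 ethylenediamine (en, neutral), 2 isothiocyanato (NCS, -1). Ligand charge sum = -3.
With Nb in oxidation state +5, the complex ion is [Nb...]^2+.
Charge balance with fluoride (-1) requires 1 complex ion per 2 fluoride.

[Nb(acac)(en)(NCS)2]F2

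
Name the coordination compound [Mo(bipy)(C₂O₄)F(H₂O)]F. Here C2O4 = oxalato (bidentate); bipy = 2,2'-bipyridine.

aqua(2,2'-bipyridine)fluorooxalatomolybdenum(IV) fluoride

The 1 fluoride counter-ion carries a total charge of -1, so each complex ion is 1+.
Ligand charges: 1×fluoro (-1 each), 1×aqua (neutral), 1×oxalato (-2 each), 1×2,2'-bipyridine (neutral); total -3. So Mo + (-3) = 1+, giving Mo = +4.
Ligands are named alphabetically: aqua before bipyridine before fluoro before oxalato.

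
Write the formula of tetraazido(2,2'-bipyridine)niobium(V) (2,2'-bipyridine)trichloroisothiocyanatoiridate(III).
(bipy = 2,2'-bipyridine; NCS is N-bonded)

[Nb(bipy)(N3)4][Ir(bipy)Cl3(NCS)]

Cation [Nb…]: ligand charges -4, Nb(V) ⇒ ion charge 1+.
Anion [Ir…]: ligand charges -4, Ir(III) ⇒ ion charge 1−.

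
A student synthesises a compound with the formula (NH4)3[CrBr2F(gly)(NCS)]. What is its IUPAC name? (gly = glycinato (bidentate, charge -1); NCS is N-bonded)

ammonium dibromofluoro(glycinato)isothiocyanatochromate(II)

The 3 ammonium counter-ions carry a total charge of +3, so each complex ion is 3−.
Ligand charges: 2×bromo (-1 each), 1×fluoro (-1 each), 1×glycinato (-1 each), 1×isothiocyanato (-1 each); total -5. So Cr + (-5) = 3−, giving Cr = +2.
The complex ion is anionic, so chromium takes the -ate form chromate(II).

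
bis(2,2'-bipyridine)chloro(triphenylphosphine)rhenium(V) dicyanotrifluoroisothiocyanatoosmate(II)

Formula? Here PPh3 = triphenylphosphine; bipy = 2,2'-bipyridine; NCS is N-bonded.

[Re(bipy)2Cl(PPh3)][Os(CN)2F3(NCS)]

Cation [Re…]: ligand charges -1, Re(V) ⇒ ion charge 4+.
Anion [Os…]: ligand charges -6, Os(II) ⇒ ion charge 4−.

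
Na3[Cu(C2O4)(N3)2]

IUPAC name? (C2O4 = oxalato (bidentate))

sodium diazidooxalatocuprate(I)

The 3 sodium counter-ions carry a total charge of +3, so each complex ion is 3−.
Ligand charges: 2×azido (-1 each), 1×oxalato (-2 each); total -4. So Cu + (-4) = 3−, giving Cu = +1.
The complex ion is anionic, so copper takes the -ate form cuprate(I).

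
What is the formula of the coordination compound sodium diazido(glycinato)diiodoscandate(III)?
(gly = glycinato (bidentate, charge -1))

Na2[Sc(gly)I2(N3)2]

Ligands: 2 azido (N3, -1), 1 glycinato (gly, -1), 2 iodo (I, -1). Ligand charge sum = -5.
Charge balance with sodium (+1) requires 1 complex ion per 2 sodium.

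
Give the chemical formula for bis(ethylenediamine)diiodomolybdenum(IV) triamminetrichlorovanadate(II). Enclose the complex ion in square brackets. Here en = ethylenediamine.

[Mo(en)2I2][VCl3(NH3)3]2

Cation [Mo…]: ligand charges -2, Mo(IV) ⇒ ion charge 2+.
Anion [V…]: ligand charges -3, V(II) ⇒ ion charge 1−.
One 2+ cation requires 2 of the 1− anion.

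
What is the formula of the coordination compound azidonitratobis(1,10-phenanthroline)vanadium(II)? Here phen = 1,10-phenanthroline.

[V(N3)(NO3)(phen)2]

Ligands: 1 azido (N3, -1), 1 nitrato (NO3, -1), 2 1,10-phenanthroline (phen, neutral). Ligand charge sum = -2.
With V in oxidation state +2, the complex ion is [V...].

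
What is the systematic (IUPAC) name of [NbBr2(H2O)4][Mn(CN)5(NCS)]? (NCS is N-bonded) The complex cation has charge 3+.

The complex cation is given as 3+; its ligand charges sum to -2, so Nb = +5.
A 1:1 salt means the anion carries the equal and opposite charge, 3−.
Anion: ligand charges sum to -6; for the ion to be 3−, Mn = +3.

tetraaquadibromoniobium(V) pentacyanoisothiocyanatomanganate(III)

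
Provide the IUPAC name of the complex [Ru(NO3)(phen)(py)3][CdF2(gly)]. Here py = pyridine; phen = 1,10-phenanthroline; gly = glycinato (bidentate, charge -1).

Both ions are complex: the cation is named first with the plain metal name, the anion second with the -ate form; each ion's ligands are alphabetised independently.
Cadmium is always +2 in its complexes; the anion's ligand charges sum to -3, so the complex anion is 1−.
A 1:1 salt means the cation carries the equal and opposite charge, 1+.
Cation: ligand charges sum to -1; for the ion to be 1+, Ru = +2.

nitrato(1,10-phenanthroline)tris(pyridine)ruthenium(II) difluoro(glycinato)cadmate(II)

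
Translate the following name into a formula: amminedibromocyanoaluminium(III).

[AlBr2(CN)(NH3)]

Ligands: 1 ammine (NH3, neutral), 1 cyano (CN, -1), 2 bromo (Br, -1). Ligand charge sum = -3.
With Al in oxidation state +3, the complex ion is [Al...].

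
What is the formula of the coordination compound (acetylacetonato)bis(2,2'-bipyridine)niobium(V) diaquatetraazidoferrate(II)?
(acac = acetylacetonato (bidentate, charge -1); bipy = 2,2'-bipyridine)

[Nb(acac)(bipy)2][Fe(H2O)2(N3)4]2

Cation [Nb…]: ligand charges -1, Nb(V) ⇒ ion charge 4+.
Anion [Fe…]: ligand charges -4, Fe(II) ⇒ ion charge 2−.
One 4+ cation requires 2 of the 2− anion.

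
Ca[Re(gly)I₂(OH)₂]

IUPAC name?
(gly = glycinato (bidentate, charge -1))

The 1 calcium counter-ion carries a total charge of +2, so each complex ion is 2−.
Ligand charges: 2×hydroxo (-1 each), 1×glycinato (-1 each), 2×iodo (-1 each); total -5. So Re + (-5) = 2−, giving Re = +3.
The complex ion is anionic, so rhenium takes the -ate form rhenate(III).

calcium (glycinato)dihydroxodiiodorhenate(III)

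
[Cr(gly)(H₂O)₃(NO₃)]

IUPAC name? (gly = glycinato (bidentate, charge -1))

triaqua(glycinato)nitratochromium(II)

There is no counter-ion, so the complex is neutral overall.
Ligand charges: 1×glycinato (-1 each), 1×nitrato (-1 each), 3×aqua (neutral); total -2. So Cr + (-2) = 0, giving Cr = +2.
Ligands are named alphabetically: aqua before glycinato before nitrato.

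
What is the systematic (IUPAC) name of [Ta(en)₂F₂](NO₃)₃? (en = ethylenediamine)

bis(ethylenediamine)difluorotantalum(V) nitrate

The 3 nitrate counter-ions carry a total charge of -3, so each complex ion is 3+.
Ligand charges: 2×ethylenediamine (neutral), 2×fluoro (-1 each); total -2. So Ta + (-2) = 3+, giving Ta = +5.
Ligands are named alphabetically: ethylenediamine before fluoro.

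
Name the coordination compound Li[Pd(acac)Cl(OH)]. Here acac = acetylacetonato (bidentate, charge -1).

lithium (acetylacetonato)chlorohydroxopalladate(II)

The 1 lithium counter-ion carries a total charge of +1, so each complex ion is 1−.
Ligand charges: 1×hydroxo (-1 each), 1×chloro (-1 each), 1×acetylacetonato (-1 each); total -3. So Pd + (-3) = 1−, giving Pd = +2.
Ligands are named alphabetically: acetylacetonato before chloro before hydroxo.
The complex ion is anionic, so palladium takes the -ate form palladate(II).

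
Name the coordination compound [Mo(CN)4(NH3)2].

There is no counter-ion, so the complex is neutral overall.
Ligand charges: 4×cyano (-1 each), 2×ammine (neutral); total -4. So Mo + (-4) = 0, giving Mo = +4.
Ligands are named alphabetically: ammine before cyano.

diamminetetracyanomolybdenum(IV)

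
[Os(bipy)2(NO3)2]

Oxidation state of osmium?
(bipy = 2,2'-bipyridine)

No counter-ion: the bracketed complex is neutral.
Ligand charges: 2×bipy neutral; 2×NO3 = -2; sum -2.
Os + (-2) = 0 ⇒ Os is +2.

+2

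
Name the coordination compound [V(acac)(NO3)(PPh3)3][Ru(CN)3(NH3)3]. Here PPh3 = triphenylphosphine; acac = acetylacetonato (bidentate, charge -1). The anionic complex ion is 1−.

(acetylacetonato)nitratotris(triphenylphosphine)vanadium(III) triamminetricyanoruthenate(II)

The complex anion is given as 1−; its ligand charges sum to -3, so Ru = +2.
A 1:1 salt means the cation carries the equal and opposite charge, 1+.
Cation: ligand charges sum to -2; for the ion to be 1+, V = +3.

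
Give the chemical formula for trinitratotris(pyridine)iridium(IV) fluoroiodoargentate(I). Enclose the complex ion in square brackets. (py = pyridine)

Cation [Ir…]: ligand charges -3, Ir(IV) ⇒ ion charge 1+.
Anion [Ag…]: ligand charges -2, Ag(I) ⇒ ion charge 1−.
One 1+ cation balances one 1− anion.

[Ir(NO3)3(py)3][AgFI]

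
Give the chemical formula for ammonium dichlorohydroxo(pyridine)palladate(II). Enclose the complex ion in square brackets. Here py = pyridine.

NH4[PdCl2(OH)(py)]

Ligands: 1 hydroxo (OH, -1), 1 pyridine (py, neutral), 2 chloro (Cl, -1). Ligand charge sum = -3.
With Pd in oxidation state +2, the complex ion is [Pd...]^1−.
Charge balance with ammonium (+1) requires 1 complex ion per 1 ammonium.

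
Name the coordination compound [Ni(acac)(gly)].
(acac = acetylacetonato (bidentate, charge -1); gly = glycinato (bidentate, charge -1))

(acetylacetonato)(glycinato)nickel(II)

There is no counter-ion, so the complex is neutral overall.
Ligand charges: 1×acetylacetonato (-1 each), 1×glycinato (-1 each); total -2. So Ni + (-2) = 0, giving Ni = +2.
Ligands are named alphabetically: acetylacetonato before glycinato.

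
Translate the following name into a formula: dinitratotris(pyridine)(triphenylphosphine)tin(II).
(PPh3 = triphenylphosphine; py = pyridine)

Ligands: 2 nitrato (NO3, -1), 1 triphenylphosphine (PPh3, neutral), 3 pyridine (py, neutral). Ligand charge sum = -2.
With Sn in oxidation state +2, the complex ion is [Sn...].

[Sn(NO3)2(PPh3)(py)3]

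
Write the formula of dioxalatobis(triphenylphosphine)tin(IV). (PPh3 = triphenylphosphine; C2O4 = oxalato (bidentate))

Ligands: 2 triphenylphosphine (PPh3, neutral), 2 oxalato (C2O4, -2). Ligand charge sum = -4.
With Sn in oxidation state +4, the complex ion is [Sn...].

[Sn(C2O4)2(PPh3)2]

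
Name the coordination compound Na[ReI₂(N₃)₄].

The 1 sodium counter-ion carries a total charge of +1, so each complex ion is 1−.
Ligand charges: 4×azido (-1 each), 2×iodo (-1 each); total -6. So Re + (-6) = 1−, giving Re = +5.
Ligands are named alphabetically: azido before iodo.
The complex ion is anionic, so rhenium takes the -ate form rhenate(V).

sodium tetraazidodiiodorhenate(V)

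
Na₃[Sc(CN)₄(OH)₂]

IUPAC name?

The 3 sodium counter-ions carry a total charge of +3, so each complex ion is 3−.
Ligand charges: 2×hydroxo (-1 each), 4×cyano (-1 each); total -6. So Sc + (-6) = 3−, giving Sc = +3.
The complex ion is anionic, so scandium takes the -ate form scandate(III).

sodium tetracyanodihydroxoscandate(III)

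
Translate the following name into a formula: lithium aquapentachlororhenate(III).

Ligands: 5 chloro (Cl, -1), 1 aqua (H2O, neutral). Ligand charge sum = -5.
Charge balance with lithium (+1) requires 1 complex ion per 2 lithium.

Li2[ReCl5(H2O)]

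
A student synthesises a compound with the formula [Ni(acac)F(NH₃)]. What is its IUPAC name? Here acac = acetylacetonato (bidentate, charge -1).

(acetylacetonato)amminefluoronickel(II)

There is no counter-ion, so the complex is neutral overall.
Ligand charges: 1×acetylacetonato (-1 each), 1×ammine (neutral), 1×fluoro (-1 each); total -2. So Ni + (-2) = 0, giving Ni = +2.
Ligands are named alphabetically: acetylacetonato before ammine before fluoro.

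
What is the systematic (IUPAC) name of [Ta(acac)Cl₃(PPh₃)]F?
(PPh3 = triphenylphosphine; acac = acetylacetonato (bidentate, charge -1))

(acetylacetonato)trichloro(triphenylphosphine)tantalum(V) fluoride

The 1 fluoride counter-ion carries a total charge of -1, so each complex ion is 1+.
Ligand charges: 3×chloro (-1 each), 1×triphenylphosphine (neutral), 1×acetylacetonato (-1 each); total -4. So Ta + (-4) = 1+, giving Ta = +5.
Ligands are named alphabetically: acetylacetonato before chloro before triphenylphosphine.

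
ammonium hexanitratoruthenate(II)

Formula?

(NH4)4[Ru(NO3)6]

Ligands: 6 nitrato (NO3, -1). Ligand charge sum = -6.
With Ru in oxidation state +2, the complex ion is [Ru...]^4−.
Charge balance with ammonium (+1) requires 1 complex ion per 4 ammonium.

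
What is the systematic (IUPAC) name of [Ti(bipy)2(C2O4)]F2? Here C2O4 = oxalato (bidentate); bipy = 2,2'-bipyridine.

The 2 fluoride counter-ions carry a total charge of -2, so each complex ion is 2+.
Ligand charges: 1×oxalato (-2 each), 2×2,2'-bipyridine (neutral); total -2. So Ti + (-2) = 2+, giving Ti = +4.
Ligands are named alphabetically: bipyridine before oxalato.

bis(2,2'-bipyridine)oxalatotitanium(IV) fluoride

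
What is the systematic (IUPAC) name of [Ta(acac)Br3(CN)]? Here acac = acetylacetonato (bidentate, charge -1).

(acetylacetonato)tribromocyanotantalum(V)

There is no counter-ion, so the complex is neutral overall.
Ligand charges: 3×bromo (-1 each), 1×cyano (-1 each), 1×acetylacetonato (-1 each); total -5. So Ta + (-5) = 0, giving Ta = +5.
Ligands are named alphabetically: acetylacetonato before bromo before cyano.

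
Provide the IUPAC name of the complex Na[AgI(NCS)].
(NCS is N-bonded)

The 1 sodium counter-ion carries a total charge of +1, so each complex ion is 1−.
Ligand charges: 1×iodo (-1 each), 1×isothiocyanato (-1 each); total -2. So Ag + (-2) = 1−, giving Ag = +1.
The complex ion is anionic, so silver takes the -ate form argentate(I).

sodium iodoisothiocyanatoargentate(I)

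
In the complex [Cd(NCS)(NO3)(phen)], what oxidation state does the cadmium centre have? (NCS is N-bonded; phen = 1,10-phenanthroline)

No counter-ion: the bracketed complex is neutral.
Ligand charges: 1×NO3 = -1; 1×NCS = -1; 1×phen neutral; sum -2.
Cd + (-2) = 0 ⇒ Cd is +2.

+2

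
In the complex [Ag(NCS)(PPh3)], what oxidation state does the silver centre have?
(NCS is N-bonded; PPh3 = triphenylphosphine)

+1

No counter-ion: the bracketed complex is neutral.
Ligand charges: 1×NCS = -1; 1×PPh3 neutral; sum -1.
Ag + (-1) = 0 ⇒ Ag is +1.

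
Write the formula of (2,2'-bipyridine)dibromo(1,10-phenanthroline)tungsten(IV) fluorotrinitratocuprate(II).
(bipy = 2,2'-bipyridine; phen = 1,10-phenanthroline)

[W(bipy)Br2(phen)][CuF(NO3)3]

Cation [W…]: ligand charges -2, W(IV) ⇒ ion charge 2+.
Anion [Cu…]: ligand charges -4, Cu(II) ⇒ ion charge 2−.
One 2+ cation balances one 2− anion.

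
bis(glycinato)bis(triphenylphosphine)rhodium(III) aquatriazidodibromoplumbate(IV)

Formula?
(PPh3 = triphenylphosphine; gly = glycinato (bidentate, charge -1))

[Rh(gly)2(PPh3)2][PbBr2(H2O)(N3)3]

Cation [Rh…]: ligand charges -2, Rh(III) ⇒ ion charge 1+.
Anion [Pb…]: ligand charges -5, Pb(IV) ⇒ ion charge 1−.
One 1+ cation balances one 1− anion.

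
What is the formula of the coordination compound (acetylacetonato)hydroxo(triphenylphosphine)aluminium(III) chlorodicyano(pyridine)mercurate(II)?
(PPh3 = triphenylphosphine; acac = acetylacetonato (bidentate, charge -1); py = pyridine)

Cation [Al…]: ligand charges -2, Al(III) ⇒ ion charge 1+.
Anion [Hg…]: ligand charges -3, Hg(II) ⇒ ion charge 1−.
One 1+ cation balances one 1− anion.

[Al(acac)(OH)(PPh3)][HgCl(CN)2(py)]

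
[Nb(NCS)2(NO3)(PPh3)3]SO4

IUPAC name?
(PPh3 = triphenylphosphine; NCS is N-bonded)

diisothiocyanatonitratotris(triphenylphosphine)niobium(V) sulfate

The 1 sulfate counter-ion carries a total charge of -2, so each complex ion is 2+.
Ligand charges: 3×triphenylphosphine (neutral), 2×isothiocyanato (-1 each), 1×nitrato (-1 each); total -3. So Nb + (-3) = 2+, giving Nb = +5.
Ligands are named alphabetically: isothiocyanato before nitrato before triphenylphosphine.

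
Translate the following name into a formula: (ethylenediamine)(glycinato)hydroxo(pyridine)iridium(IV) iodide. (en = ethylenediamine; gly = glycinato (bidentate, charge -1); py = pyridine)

[Ir(en)(gly)(OH)(py)]I2

Ligands: 1 ethylenediamine (en, neutral), 1 glycinato (gly, -1), 1 hydroxo (OH, -1), 1 pyridine (py, neutral). Ligand charge sum = -2.
With Ir in oxidation state +4, the complex ion is [Ir...]^2+.
Charge balance with iodide (-1) requires 1 complex ion per 2 iodide.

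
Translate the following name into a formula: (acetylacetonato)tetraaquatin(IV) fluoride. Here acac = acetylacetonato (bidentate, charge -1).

[Sn(acac)(H2O)4]F3

Ligands: 4 aqua (H2O, neutral), 1 acetylacetonato (acac, -1). Ligand charge sum = -1.
Charge balance with fluoride (-1) requires 1 complex ion per 3 fluoride.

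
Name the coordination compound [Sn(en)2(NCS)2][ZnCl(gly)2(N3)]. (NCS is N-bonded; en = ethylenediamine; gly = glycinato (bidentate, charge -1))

bis(ethylenediamine)diisothiocyanatotin(IV) azidochlorobis(glycinato)zincate(II)

Zinc is always +2 in its complexes; the anion's ligand charges sum to -4, so the complex anion is 2−.
A 1:1 salt means the cation carries the equal and opposite charge, 2+.
Cation: ligand charges sum to -2; for the ion to be 2+, Sn = +4.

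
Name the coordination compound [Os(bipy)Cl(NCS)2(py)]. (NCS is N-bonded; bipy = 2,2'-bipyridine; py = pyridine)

There is no counter-ion, so the complex is neutral overall.
Ligand charges: 2×isothiocyanato (-1 each), 1×2,2'-bipyridine (neutral), 1×pyridine (neutral), 1×chloro (-1 each); total -3. So Os + (-3) = 0, giving Os = +3.
Ligands are named alphabetically: bipyridine before chloro before isothiocyanato before pyridine.

(2,2'-bipyridine)chlorodiisothiocyanato(pyridine)osmium(III)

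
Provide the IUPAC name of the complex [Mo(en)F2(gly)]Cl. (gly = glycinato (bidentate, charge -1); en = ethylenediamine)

The 1 chloride counter-ion carries a total charge of -1, so each complex ion is 1+.
Ligand charges: 1×glycinato (-1 each), 2×fluoro (-1 each), 1×ethylenediamine (neutral); total -3. So Mo + (-3) = 1+, giving Mo = +4.
Ligands are named alphabetically: ethylenediamine before fluoro before glycinato.

(ethylenediamine)difluoro(glycinato)molybdenum(IV) chloride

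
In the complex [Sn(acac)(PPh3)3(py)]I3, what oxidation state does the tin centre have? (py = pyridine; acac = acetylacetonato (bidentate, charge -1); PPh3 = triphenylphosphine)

+4

3 iodide outside the brackets (-1 each) → the complex ion is 3+.
Ligand charges: 1×py neutral; 1×acac = -1; 3×PPh3 neutral; sum -1.
Sn + (-1) = 3+ ⇒ Sn is +4.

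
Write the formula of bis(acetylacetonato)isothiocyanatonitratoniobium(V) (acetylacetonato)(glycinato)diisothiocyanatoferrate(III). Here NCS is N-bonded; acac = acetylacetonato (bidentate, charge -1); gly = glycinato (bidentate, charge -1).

[Nb(acac)2(NCS)(NO3)][Fe(acac)(gly)(NCS)2]

Cation [Nb…]: ligand charges -4, Nb(V) ⇒ ion charge 1+.
Anion [Fe…]: ligand charges -4, Fe(III) ⇒ ion charge 1−.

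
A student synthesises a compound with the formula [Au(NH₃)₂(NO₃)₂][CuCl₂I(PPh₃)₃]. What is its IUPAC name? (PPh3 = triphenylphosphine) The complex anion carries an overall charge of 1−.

diamminedinitratogold(III) dichloroiodotris(triphenylphosphine)cuprate(II)

The complex anion is given as 1−; its ligand charges sum to -3, so Cu = +2.
A 1:1 salt means the cation carries the equal and opposite charge, 1+.
Cation: ligand charges sum to -2; for the ion to be 1+, Au = +3.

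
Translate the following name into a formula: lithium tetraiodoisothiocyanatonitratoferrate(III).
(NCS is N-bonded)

Li3[FeI4(NCS)(NO3)]

Ligands: 1 isothiocyanato (NCS, -1), 1 nitrato (NO3, -1), 4 iodo (I, -1). Ligand charge sum = -6.
Charge balance with lithium (+1) requires 1 complex ion per 3 lithium.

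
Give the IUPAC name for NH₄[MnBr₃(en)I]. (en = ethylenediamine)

ammonium tribromo(ethylenediamine)iodomanganate(III)

The 1 ammonium counter-ion carries a total charge of +1, so each complex ion is 1−.
Ligand charges: 1×ethylenediamine (neutral), 1×iodo (-1 each), 3×bromo (-1 each); total -4. So Mn + (-4) = 1−, giving Mn = +3.
Ligands are named alphabetically: bromo before ethylenediamine before iodo.
The complex ion is anionic, so manganese takes the -ate form manganate(III).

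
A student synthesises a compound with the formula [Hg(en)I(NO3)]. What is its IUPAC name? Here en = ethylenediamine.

There is no counter-ion, so the complex is neutral overall.
Ligand charges: 1×iodo (-1 each), 1×nitrato (-1 each), 1×ethylenediamine (neutral); total -2. So Hg + (-2) = 0, giving Hg = +2.
Ligands are named alphabetically: ethylenediamine before iodo before nitrato.

(ethylenediamine)iodonitratomercury(II)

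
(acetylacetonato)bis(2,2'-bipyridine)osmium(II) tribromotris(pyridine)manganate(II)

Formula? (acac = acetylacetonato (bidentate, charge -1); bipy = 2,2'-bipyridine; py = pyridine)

Cation [Os…]: ligand charges -1, Os(II) ⇒ ion charge 1+.
Anion [Mn…]: ligand charges -3, Mn(II) ⇒ ion charge 1−.
One 1+ cation balances one 1− anion.

[Os(acac)(bipy)2][MnBr3(py)3]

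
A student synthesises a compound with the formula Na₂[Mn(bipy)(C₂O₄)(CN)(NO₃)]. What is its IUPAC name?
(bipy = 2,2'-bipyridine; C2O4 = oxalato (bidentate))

The 2 sodium counter-ions carry a total charge of +2, so each complex ion is 2−.
Ligand charges: 1×2,2'-bipyridine (neutral), 1×nitrato (-1 each), 1×oxalato (-2 each), 1×cyano (-1 each); total -4. So Mn + (-4) = 2−, giving Mn = +2.
Ligands are named alphabetically: bipyridine before cyano before nitrato before oxalato.
The complex ion is anionic, so manganese takes the -ate form manganate(II).

sodium (2,2'-bipyridine)cyanonitratooxalatomanganate(II)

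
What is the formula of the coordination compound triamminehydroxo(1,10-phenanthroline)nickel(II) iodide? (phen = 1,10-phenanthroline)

[Ni(NH3)3(OH)(phen)]I

Ligands: 3 ammine (NH3, neutral), 1 1,10-phenanthroline (phen, neutral), 1 hydroxo (OH, -1). Ligand charge sum = -1.
With Ni in oxidation state +2, the complex ion is [Ni...]^1+.
Charge balance with iodide (-1) requires 1 complex ion per 1 iodide.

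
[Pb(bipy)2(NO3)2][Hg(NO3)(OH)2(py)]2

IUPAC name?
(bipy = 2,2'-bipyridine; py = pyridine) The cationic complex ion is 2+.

bis(2,2'-bipyridine)dinitratolead(IV) dihydroxonitrato(pyridine)mercurate(II)

Both ions are complex: the cation is named first with the plain metal name, the anion second with the -ate form; each ion's ligands are alphabetised independently.
The complex cation is given as 2+; its ligand charges sum to -2, so Pb = +4.
With 2 anions per cation, each anion must be 2/2 = 1−.
Anion: ligand charges sum to -3; for the ion to be 1−, Hg = +2.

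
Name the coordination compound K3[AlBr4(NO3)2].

The 3 potassium counter-ions carry a total charge of +3, so each complex ion is 3−.
Ligand charges: 4×bromo (-1 each), 2×nitrato (-1 each); total -6. So Al + (-6) = 3−, giving Al = +3.
The complex ion is anionic, so aluminium takes the -ate form aluminate(III).

potassium tetrabromodinitratoaluminate(III)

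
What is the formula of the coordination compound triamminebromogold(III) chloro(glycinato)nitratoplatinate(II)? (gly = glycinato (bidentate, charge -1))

[AuBr(NH3)3][PtCl(gly)(NO3)]2

Cation [Au…]: ligand charges -1, Au(III) ⇒ ion charge 2+.
Anion [Pt…]: ligand charges -3, Pt(II) ⇒ ion charge 1−.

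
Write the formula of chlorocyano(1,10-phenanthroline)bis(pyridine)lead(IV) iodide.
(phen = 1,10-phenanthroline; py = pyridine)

[PbCl(CN)(phen)(py)2]I2

Ligands: 1 1,10-phenanthroline (phen, neutral), 1 cyano (CN, -1), 1 chloro (Cl, -1), 2 pyridine (py, neutral). Ligand charge sum = -2.
With Pb in oxidation state +4, the complex ion is [Pb...]^2+.
Charge balance with iodide (-1) requires 1 complex ion per 2 iodide.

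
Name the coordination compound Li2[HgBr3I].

The 2 lithium counter-ions carry a total charge of +2, so each complex ion is 2−.
Ligand charges: 3×bromo (-1 each), 1×iodo (-1 each); total -4. So Hg + (-4) = 2−, giving Hg = +2.
Ligands are named alphabetically: bromo before iodo.
The complex ion is anionic, so mercury takes the -ate form mercurate(II).

lithium tribromoiodomercurate(II)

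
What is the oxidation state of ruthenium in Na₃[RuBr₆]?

3 sodium outside the brackets (+1 each) → the complex ion is 3−.
Ligand charges: 6×Br = -6; sum -6.
Ru + (-6) = 3− ⇒ Ru is +3.

+3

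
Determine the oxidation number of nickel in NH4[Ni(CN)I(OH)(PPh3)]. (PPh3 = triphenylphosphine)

+2

1 ammonium outside the brackets (+1 each) → the complex ion is 1−.
Ligand charges: 1×I = -1; 1×PPh3 neutral; 1×OH = -1; 1×CN = -1; sum -3.
Ni + (-3) = 1− ⇒ Ni is +2.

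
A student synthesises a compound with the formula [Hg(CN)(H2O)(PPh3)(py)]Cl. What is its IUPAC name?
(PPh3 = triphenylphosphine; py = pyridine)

The 1 chloride counter-ion carries a total charge of -1, so each complex ion is 1+.
Ligand charges: 1×cyano (-1 each), 1×triphenylphosphine (neutral), 1×aqua (neutral), 1×pyridine (neutral); total -1. So Hg + (-1) = 1+, giving Hg = +2.
Ligands are named alphabetically: aqua before cyano before pyridine before triphenylphosphine.

aquacyano(pyridine)(triphenylphosphine)mercury(II) chloride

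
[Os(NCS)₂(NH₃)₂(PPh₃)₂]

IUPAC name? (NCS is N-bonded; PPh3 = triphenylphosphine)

There is no counter-ion, so the complex is neutral overall.
Ligand charges: 2×isothiocyanato (-1 each), 2×triphenylphosphine (neutral), 2×ammine (neutral); total -2. So Os + (-2) = 0, giving Os = +2.
Ligands are named alphabetically: ammine before isothiocyanato before triphenylphosphine.

diamminediisothiocyanatobis(triphenylphosphine)osmium(II)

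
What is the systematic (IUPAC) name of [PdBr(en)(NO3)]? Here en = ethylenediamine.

bromo(ethylenediamine)nitratopalladium(II)

There is no counter-ion, so the complex is neutral overall.
Ligand charges: 1×nitrato (-1 each), 1×bromo (-1 each), 1×ethylenediamine (neutral); total -2. So Pd + (-2) = 0, giving Pd = +2.
Ligands are named alphabetically: bromo before ethylenediamine before nitrato.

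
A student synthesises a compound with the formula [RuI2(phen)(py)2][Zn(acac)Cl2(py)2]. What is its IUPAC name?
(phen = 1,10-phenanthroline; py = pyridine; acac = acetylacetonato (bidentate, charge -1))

Zinc is always +2 in its complexes; the anion's ligand charges sum to -3, so the complex anion is 1−.
A 1:1 salt means the cation carries the equal and opposite charge, 1+.
Cation: ligand charges sum to -2; for the ion to be 1+, Ru = +3.

diiodo(1,10-phenanthroline)bis(pyridine)ruthenium(III) (acetylacetonato)dichlorobis(pyridine)zincate(II)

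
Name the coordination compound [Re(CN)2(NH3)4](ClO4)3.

The 3 perchlorate counter-ions carry a total charge of -3, so each complex ion is 3+.
Ligand charges: 4×ammine (neutral), 2×cyano (-1 each); total -2. So Re + (-2) = 3+, giving Re = +5.
Ligands are named alphabetically: ammine before cyano.

tetraamminedicyanorhenium(V) perchlorate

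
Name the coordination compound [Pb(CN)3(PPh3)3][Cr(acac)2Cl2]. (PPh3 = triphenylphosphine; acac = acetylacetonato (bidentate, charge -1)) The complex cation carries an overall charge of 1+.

tricyanotris(triphenylphosphine)lead(IV) bis(acetylacetonato)dichlorochromate(III)

Both ions are complex: the cation is named first with the plain metal name, the anion second with the -ate form; each ion's ligands are alphabetised independently.
The complex cation is given as 1+; its ligand charges sum to -3, so Pb = +4.
A 1:1 salt means the anion carries the equal and opposite charge, 1−.
Anion: ligand charges sum to -4; for the ion to be 1−, Cr = +3.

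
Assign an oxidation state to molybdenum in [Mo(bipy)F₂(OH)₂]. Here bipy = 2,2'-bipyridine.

No counter-ion: the bracketed complex is neutral.
Ligand charges: 2×F = -2; 1×bipy neutral; 2×OH = -2; sum -4.
Mo + (-4) = 0 ⇒ Mo is +4.

+4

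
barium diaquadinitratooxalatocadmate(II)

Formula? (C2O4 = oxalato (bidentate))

Ba[Cd(C2O4)(H2O)2(NO3)2]

Ligands: 2 aqua (H2O, neutral), 1 oxalato (C2O4, -2), 2 nitrato (NO3, -1). Ligand charge sum = -4.
Charge balance with barium (+2) requires 1 complex ion per 1 barium.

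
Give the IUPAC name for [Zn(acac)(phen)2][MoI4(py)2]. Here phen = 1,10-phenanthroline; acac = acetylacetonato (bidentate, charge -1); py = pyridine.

(acetylacetonato)bis(1,10-phenanthroline)zinc(II) tetraiodobis(pyridine)molybdate(III)

Both ions are complex: the cation is named first with the plain metal name, the anion second with the -ate form; each ion's ligands are alphabetised independently.
Zinc is always +2 in its complexes; the cation's ligand charges sum to -1, so the complex cation is 1+.
A 1:1 salt means the anion carries the equal and opposite charge, 1−.
Anion: ligand charges sum to -4; for the ion to be 1−, Mo = +3.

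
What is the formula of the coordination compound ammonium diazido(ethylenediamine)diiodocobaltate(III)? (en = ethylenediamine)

Ligands: 2 iodo (I, -1), 2 azido (N3, -1), 1 ethylenediamine (en, neutral). Ligand charge sum = -4.
Charge balance with ammonium (+1) requires 1 complex ion per 1 ammonium.

NH4[Co(en)I2(N3)2]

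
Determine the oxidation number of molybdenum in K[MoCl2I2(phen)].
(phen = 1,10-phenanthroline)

1 potassium outside the brackets (+1 each) → the complex ion is 1−.
Ligand charges: 1×phen neutral; 2×Cl = -2; 2×I = -2; sum -4.
Mo + (-4) = 1− ⇒ Mo is +3.

+3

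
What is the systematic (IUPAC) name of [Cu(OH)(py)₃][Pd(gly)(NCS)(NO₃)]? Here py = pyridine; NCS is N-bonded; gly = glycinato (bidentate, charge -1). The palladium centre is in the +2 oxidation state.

hydroxotris(pyridine)copper(II) (glycinato)isothiocyanatonitratopalladate(II)

Pd is given as +2; the anion's ligand charges sum to -3, so the complex anion is 1−.
A 1:1 salt means the cation carries the equal and opposite charge, 1+.
Cation: ligand charges sum to -1; for the ion to be 1+, Cu = +2.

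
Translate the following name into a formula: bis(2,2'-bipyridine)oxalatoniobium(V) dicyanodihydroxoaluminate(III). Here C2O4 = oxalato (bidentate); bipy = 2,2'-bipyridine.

Cation [Nb…]: ligand charges -2, Nb(V) ⇒ ion charge 3+.
Anion [Al…]: ligand charges -4, Al(III) ⇒ ion charge 1−.

[Nb(bipy)2(C2O4)][Al(CN)2(OH)2]3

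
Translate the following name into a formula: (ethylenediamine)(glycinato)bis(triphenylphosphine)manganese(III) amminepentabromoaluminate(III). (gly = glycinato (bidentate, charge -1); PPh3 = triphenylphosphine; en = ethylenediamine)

[Mn(en)(gly)(PPh3)2][AlBr5(NH3)]

Cation [Mn…]: ligand charges -1, Mn(III) ⇒ ion charge 2+.
Anion [Al…]: ligand charges -5, Al(III) ⇒ ion charge 2−.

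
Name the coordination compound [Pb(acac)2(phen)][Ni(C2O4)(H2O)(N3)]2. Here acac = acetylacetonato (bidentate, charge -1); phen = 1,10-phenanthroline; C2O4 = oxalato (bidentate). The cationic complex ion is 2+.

bis(acetylacetonato)(1,10-phenanthroline)lead(IV) aquaazidooxalatonickelate(II)

Both ions are complex: the cation is named first with the plain metal name, the anion second with the -ate form; each ion's ligands are alphabetised independently.
The complex cation is given as 2+; its ligand charges sum to -2, so Pb = +4.
With 2 anions per cation, each anion must be 2/2 = 1−.
Anion: ligand charges sum to -3; for the ion to be 1−, Ni = +2.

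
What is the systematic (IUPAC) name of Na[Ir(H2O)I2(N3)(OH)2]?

The 1 sodium counter-ion carries a total charge of +1, so each complex ion is 1−.
Ligand charges: 1×aqua (neutral), 2×iodo (-1 each), 1×azido (-1 each), 2×hydroxo (-1 each); total -5. So Ir + (-5) = 1−, giving Ir = +4.
The complex ion is anionic, so iridium takes the -ate form iridate(IV).

sodium aquaazidodihydroxodiiodoiridate(IV)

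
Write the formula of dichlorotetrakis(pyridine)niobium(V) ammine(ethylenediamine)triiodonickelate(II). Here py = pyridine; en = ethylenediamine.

[NbCl2(py)4][Ni(en)I3(NH3)]3

Cation [Nb…]: ligand charges -2, Nb(V) ⇒ ion charge 3+.
Anion [Ni…]: ligand charges -3, Ni(II) ⇒ ion charge 1−.
One 3+ cation requires 3 of the 1− anion.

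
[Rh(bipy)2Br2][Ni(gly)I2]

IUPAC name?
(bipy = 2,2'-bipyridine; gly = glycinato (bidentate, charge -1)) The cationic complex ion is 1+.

Both ions are complex: the cation is named first with the plain metal name, the anion second with the -ate form; each ion's ligands are alphabetised independently.
The complex cation is given as 1+; its ligand charges sum to -2, so Rh = +3.
A 1:1 salt means the anion carries the equal and opposite charge, 1−.
Anion: ligand charges sum to -3; for the ion to be 1−, Ni = +2.

bis(2,2'-bipyridine)dibromorhodium(III) (glycinato)diiodonickelate(II)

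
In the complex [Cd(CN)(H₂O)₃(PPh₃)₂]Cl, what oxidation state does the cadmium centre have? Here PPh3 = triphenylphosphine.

1 chloride outside the brackets (-1 each) → the complex ion is 1+.
Ligand charges: 1×CN = -1; 2×PPh3 neutral; 3×H2O neutral; sum -1.
Cd + (-1) = 1+ ⇒ Cd is +2.

+2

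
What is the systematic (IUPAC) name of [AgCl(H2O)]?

aquachlorosilver(I)

There is no counter-ion, so the complex is neutral overall.
Ligand charges: 1×chloro (-1 each), 1×aqua (neutral); total -1. So Ag + (-1) = 0, giving Ag = +1.
Ligands are named alphabetically: aqua before chloro.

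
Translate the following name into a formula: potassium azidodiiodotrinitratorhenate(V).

K[ReI2(N3)(NO3)3]

Ligands: 3 nitrato (NO3, -1), 1 azido (N3, -1), 2 iodo (I, -1). Ligand charge sum = -6.
Charge balance with potassium (+1) requires 1 complex ion per 1 potassium.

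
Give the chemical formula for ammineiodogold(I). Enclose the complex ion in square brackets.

[AuI(NH3)]

Ligands: 1 ammine (NH3, neutral), 1 iodo (I, -1). Ligand charge sum = -1.
With Au in oxidation state +1, the complex ion is [Au...].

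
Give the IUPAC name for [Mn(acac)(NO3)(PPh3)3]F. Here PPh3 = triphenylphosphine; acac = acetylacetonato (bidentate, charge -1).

The 1 fluoride counter-ion carries a total charge of -1, so each complex ion is 1+.
Ligand charges: 1×nitrato (-1 each), 3×triphenylphosphine (neutral), 1×acetylacetonato (-1 each); total -2. So Mn + (-2) = 1+, giving Mn = +3.
Ligands are named alphabetically: acetylacetonato before nitrato before triphenylphosphine.

(acetylacetonato)nitratotris(triphenylphosphine)manganese(III) fluoride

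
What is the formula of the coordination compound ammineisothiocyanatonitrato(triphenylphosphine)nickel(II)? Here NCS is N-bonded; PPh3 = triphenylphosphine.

[Ni(NCS)(NH3)(NO3)(PPh3)]

Ligands: 1 ammine (NH3, neutral), 1 isothiocyanato (NCS, -1), 1 triphenylphosphine (PPh3, neutral), 1 nitrato (NO3, -1). Ligand charge sum = -2.
With Ni in oxidation state +2, the complex ion is [Ni...].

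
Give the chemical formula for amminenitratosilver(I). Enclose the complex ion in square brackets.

[Ag(NH3)(NO3)]

Ligands: 1 ammine (NH3, neutral), 1 nitrato (NO3, -1). Ligand charge sum = -1.
With Ag in oxidation state +1, the complex ion is [Ag...].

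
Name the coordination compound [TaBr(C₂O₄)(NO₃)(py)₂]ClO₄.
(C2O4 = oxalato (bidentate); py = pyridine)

The 1 perchlorate counter-ion carries a total charge of -1, so each complex ion is 1+.
Ligand charges: 1×oxalato (-2 each), 1×bromo (-1 each), 2×pyridine (neutral), 1×nitrato (-1 each); total -4. So Ta + (-4) = 1+, giving Ta = +5.
Ligands are named alphabetically: bromo before nitrato before oxalato before pyridine.

bromonitratooxalatobis(pyridine)tantalum(V) perchlorate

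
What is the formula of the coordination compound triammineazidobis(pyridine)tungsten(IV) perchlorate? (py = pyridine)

[W(N3)(NH3)3(py)2](ClO4)3

Ligands: 3 ammine (NH3, neutral), 1 azido (N3, -1), 2 pyridine (py, neutral). Ligand charge sum = -1.
With W in oxidation state +4, the complex ion is [W...]^3+.
Charge balance with perchlorate (-1) requires 1 complex ion per 3 perchlorate.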